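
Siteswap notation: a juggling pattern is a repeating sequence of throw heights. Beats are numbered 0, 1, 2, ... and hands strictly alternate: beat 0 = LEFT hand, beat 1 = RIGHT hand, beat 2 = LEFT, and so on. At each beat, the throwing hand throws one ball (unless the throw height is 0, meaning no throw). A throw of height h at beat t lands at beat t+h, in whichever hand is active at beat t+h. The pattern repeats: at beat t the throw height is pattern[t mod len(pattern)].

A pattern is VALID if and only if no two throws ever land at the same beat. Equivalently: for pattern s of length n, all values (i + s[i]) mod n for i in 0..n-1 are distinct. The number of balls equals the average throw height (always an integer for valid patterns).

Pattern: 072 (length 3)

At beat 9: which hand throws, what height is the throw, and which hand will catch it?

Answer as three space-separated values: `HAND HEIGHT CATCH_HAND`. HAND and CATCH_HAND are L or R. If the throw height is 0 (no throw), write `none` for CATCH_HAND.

Beat 9: 9 mod 2 = 1, so hand = R
Throw height = pattern[9 mod 3] = pattern[0] = 0

Answer: R 0 none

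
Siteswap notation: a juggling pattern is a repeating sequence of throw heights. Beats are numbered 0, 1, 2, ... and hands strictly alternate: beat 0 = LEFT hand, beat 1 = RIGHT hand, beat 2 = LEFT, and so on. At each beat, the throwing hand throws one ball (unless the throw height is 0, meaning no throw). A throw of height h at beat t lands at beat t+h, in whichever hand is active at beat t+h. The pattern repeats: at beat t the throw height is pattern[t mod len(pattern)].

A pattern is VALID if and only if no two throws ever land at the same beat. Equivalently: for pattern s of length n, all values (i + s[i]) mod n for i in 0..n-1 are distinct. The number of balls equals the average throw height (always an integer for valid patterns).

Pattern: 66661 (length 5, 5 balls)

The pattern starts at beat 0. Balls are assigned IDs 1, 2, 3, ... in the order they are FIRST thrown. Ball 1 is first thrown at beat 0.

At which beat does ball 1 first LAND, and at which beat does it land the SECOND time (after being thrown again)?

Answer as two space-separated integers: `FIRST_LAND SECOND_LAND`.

Beat 0 (L): throw ball1 h=6 -> lands@6:L; in-air after throw: [b1@6:L]
Beat 1 (R): throw ball2 h=6 -> lands@7:R; in-air after throw: [b1@6:L b2@7:R]
Beat 2 (L): throw ball3 h=6 -> lands@8:L; in-air after throw: [b1@6:L b2@7:R b3@8:L]
Beat 3 (R): throw ball4 h=6 -> lands@9:R; in-air after throw: [b1@6:L b2@7:R b3@8:L b4@9:R]
Beat 4 (L): throw ball5 h=1 -> lands@5:R; in-air after throw: [b5@5:R b1@6:L b2@7:R b3@8:L b4@9:R]
Beat 5 (R): throw ball5 h=6 -> lands@11:R; in-air after throw: [b1@6:L b2@7:R b3@8:L b4@9:R b5@11:R]
Beat 6 (L): throw ball1 h=6 -> lands@12:L; in-air after throw: [b2@7:R b3@8:L b4@9:R b5@11:R b1@12:L]
Beat 7 (R): throw ball2 h=6 -> lands@13:R; in-air after throw: [b3@8:L b4@9:R b5@11:R b1@12:L b2@13:R]
Beat 8 (L): throw ball3 h=6 -> lands@14:L; in-air after throw: [b4@9:R b5@11:R b1@12:L b2@13:R b3@14:L]
Beat 9 (R): throw ball4 h=1 -> lands@10:L; in-air after throw: [b4@10:L b5@11:R b1@12:L b2@13:R b3@14:L]
Beat 10 (L): throw ball4 h=6 -> lands@16:L; in-air after throw: [b5@11:R b1@12:L b2@13:R b3@14:L b4@16:L]
Beat 11 (R): throw ball5 h=6 -> lands@17:R; in-air after throw: [b1@12:L b2@13:R b3@14:L b4@16:L b5@17:R]
Beat 12 (L): throw ball1 h=6 -> lands@18:L; in-air after throw: [b2@13:R b3@14:L b4@16:L b5@17:R b1@18:L]
Ball 1: thrown@0 h=6 -> first land @6; rethrown@6 h=6 -> second land @12

Answer: 6 12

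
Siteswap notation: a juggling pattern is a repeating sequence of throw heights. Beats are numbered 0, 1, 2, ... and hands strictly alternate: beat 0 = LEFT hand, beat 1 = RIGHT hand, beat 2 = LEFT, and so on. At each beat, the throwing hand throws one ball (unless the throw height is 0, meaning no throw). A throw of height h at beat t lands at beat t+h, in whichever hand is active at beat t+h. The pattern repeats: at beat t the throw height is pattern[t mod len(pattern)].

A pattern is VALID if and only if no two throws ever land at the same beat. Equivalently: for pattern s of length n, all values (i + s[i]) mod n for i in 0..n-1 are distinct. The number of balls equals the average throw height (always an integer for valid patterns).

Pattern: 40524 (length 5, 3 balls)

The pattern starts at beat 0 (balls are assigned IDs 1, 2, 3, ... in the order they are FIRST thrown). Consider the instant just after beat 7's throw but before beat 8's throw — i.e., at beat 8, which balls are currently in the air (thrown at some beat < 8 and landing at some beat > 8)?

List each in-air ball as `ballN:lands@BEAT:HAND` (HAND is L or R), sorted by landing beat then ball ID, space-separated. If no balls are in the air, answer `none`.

Answer: ball3:lands@9:R ball2:lands@12:L

Derivation:
Beat 0 (L): throw ball1 h=4 -> lands@4:L; in-air after throw: [b1@4:L]
Beat 2 (L): throw ball2 h=5 -> lands@7:R; in-air after throw: [b1@4:L b2@7:R]
Beat 3 (R): throw ball3 h=2 -> lands@5:R; in-air after throw: [b1@4:L b3@5:R b2@7:R]
Beat 4 (L): throw ball1 h=4 -> lands@8:L; in-air after throw: [b3@5:R b2@7:R b1@8:L]
Beat 5 (R): throw ball3 h=4 -> lands@9:R; in-air after throw: [b2@7:R b1@8:L b3@9:R]
Beat 7 (R): throw ball2 h=5 -> lands@12:L; in-air after throw: [b1@8:L b3@9:R b2@12:L]
Beat 8 (L): throw ball1 h=2 -> lands@10:L; in-air after throw: [b3@9:R b1@10:L b2@12:L]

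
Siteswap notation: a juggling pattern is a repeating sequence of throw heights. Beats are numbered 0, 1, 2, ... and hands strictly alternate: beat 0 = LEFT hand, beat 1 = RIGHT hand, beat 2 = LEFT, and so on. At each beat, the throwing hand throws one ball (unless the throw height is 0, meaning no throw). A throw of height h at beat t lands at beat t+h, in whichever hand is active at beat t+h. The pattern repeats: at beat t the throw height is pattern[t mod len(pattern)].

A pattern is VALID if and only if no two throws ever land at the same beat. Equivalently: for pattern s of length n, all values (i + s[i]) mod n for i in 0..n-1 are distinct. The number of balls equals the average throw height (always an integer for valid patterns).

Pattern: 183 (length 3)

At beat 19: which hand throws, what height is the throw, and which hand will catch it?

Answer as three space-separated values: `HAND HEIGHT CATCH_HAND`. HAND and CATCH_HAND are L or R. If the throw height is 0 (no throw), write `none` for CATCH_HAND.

Answer: R 8 R

Derivation:
Beat 19: 19 mod 2 = 1, so hand = R
Throw height = pattern[19 mod 3] = pattern[1] = 8
Lands at beat 19+8=27, 27 mod 2 = 1, so catch hand = R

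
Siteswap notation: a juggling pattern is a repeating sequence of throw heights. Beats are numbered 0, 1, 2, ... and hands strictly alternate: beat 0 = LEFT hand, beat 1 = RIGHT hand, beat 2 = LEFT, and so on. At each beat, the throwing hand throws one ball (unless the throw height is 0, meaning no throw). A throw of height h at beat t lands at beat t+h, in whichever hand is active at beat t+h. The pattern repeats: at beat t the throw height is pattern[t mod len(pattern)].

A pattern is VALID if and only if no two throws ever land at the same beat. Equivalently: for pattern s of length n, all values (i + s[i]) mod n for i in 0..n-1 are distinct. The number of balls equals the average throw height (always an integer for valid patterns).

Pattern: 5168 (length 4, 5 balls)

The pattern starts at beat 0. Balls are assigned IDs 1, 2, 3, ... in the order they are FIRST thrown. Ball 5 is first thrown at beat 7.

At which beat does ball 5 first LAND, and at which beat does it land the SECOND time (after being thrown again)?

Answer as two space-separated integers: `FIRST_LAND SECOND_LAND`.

Answer: 15 23

Derivation:
Beat 0 (L): throw ball1 h=5 -> lands@5:R; in-air after throw: [b1@5:R]
Beat 1 (R): throw ball2 h=1 -> lands@2:L; in-air after throw: [b2@2:L b1@5:R]
Beat 2 (L): throw ball2 h=6 -> lands@8:L; in-air after throw: [b1@5:R b2@8:L]
Beat 3 (R): throw ball3 h=8 -> lands@11:R; in-air after throw: [b1@5:R b2@8:L b3@11:R]
Beat 4 (L): throw ball4 h=5 -> lands@9:R; in-air after throw: [b1@5:R b2@8:L b4@9:R b3@11:R]
Beat 5 (R): throw ball1 h=1 -> lands@6:L; in-air after throw: [b1@6:L b2@8:L b4@9:R b3@11:R]
Beat 6 (L): throw ball1 h=6 -> lands@12:L; in-air after throw: [b2@8:L b4@9:R b3@11:R b1@12:L]
Beat 7 (R): throw ball5 h=8 -> lands@15:R; in-air after throw: [b2@8:L b4@9:R b3@11:R b1@12:L b5@15:R]
Beat 8 (L): throw ball2 h=5 -> lands@13:R; in-air after throw: [b4@9:R b3@11:R b1@12:L b2@13:R b5@15:R]
Beat 9 (R): throw ball4 h=1 -> lands@10:L; in-air after throw: [b4@10:L b3@11:R b1@12:L b2@13:R b5@15:R]
Beat 10 (L): throw ball4 h=6 -> lands@16:L; in-air after throw: [b3@11:R b1@12:L b2@13:R b5@15:R b4@16:L]
Beat 11 (R): throw ball3 h=8 -> lands@19:R; in-air after throw: [b1@12:L b2@13:R b5@15:R b4@16:L b3@19:R]
Beat 12 (L): throw ball1 h=5 -> lands@17:R; in-air after throw: [b2@13:R b5@15:R b4@16:L b1@17:R b3@19:R]
Beat 13 (R): throw ball2 h=1 -> lands@14:L; in-air after throw: [b2@14:L b5@15:R b4@16:L b1@17:R b3@19:R]
Beat 14 (L): throw ball2 h=6 -> lands@20:L; in-air after throw: [b5@15:R b4@16:L b1@17:R b3@19:R b2@20:L]
Beat 15 (R): throw ball5 h=8 -> lands@23:R; in-air after throw: [b4@16:L b1@17:R b3@19:R b2@20:L b5@23:R]
Beat 16 (L): throw ball4 h=5 -> lands@21:R; in-air after throw: [b1@17:R b3@19:R b2@20:L b4@21:R b5@23:R]
Beat 17 (R): throw ball1 h=1 -> lands@18:L; in-air after throw: [b1@18:L b3@19:R b2@20:L b4@21:R b5@23:R]
Beat 18 (L): throw ball1 h=6 -> lands@24:L; in-air after throw: [b3@19:R b2@20:L b4@21:R b5@23:R b1@24:L]
Beat 19 (R): throw ball3 h=8 -> lands@27:R; in-air after throw: [b2@20:L b4@21:R b5@23:R b1@24:L b3@27:R]
Beat 20 (L): throw ball2 h=5 -> lands@25:R; in-air after throw: [b4@21:R b5@23:R b1@24:L b2@25:R b3@27:R]
Beat 21 (R): throw ball4 h=1 -> lands@22:L; in-air after throw: [b4@22:L b5@23:R b1@24:L b2@25:R b3@27:R]
Ball 5: thrown@7 h=8 -> first land @15; rethrown@15 h=8 -> second land @23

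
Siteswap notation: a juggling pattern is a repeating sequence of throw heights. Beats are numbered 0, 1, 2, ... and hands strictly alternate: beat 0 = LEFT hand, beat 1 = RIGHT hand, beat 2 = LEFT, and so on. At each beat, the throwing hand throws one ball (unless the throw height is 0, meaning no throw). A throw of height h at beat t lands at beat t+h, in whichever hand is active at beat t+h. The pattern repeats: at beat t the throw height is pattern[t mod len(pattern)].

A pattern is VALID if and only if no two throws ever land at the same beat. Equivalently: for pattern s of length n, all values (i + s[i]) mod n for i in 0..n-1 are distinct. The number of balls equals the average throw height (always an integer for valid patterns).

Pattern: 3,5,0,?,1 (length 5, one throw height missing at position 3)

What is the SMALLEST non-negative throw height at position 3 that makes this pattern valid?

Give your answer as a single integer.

i=0: (0 + 3) mod 5 = 3
i=1: (1 + 5) mod 5 = 1
i=2: (2 + 0) mod 5 = 2
i=3: s[i]=? (unknown)
i=4: (4 + 1) mod 5 = 0
Known residues: [0, 1, 2, 3]; need a permutation of 0..4, so missing residue r = 4
Need (3 + s) mod 5 = 4; smallest s = (4 - 3) mod 5 = 1

Answer: 1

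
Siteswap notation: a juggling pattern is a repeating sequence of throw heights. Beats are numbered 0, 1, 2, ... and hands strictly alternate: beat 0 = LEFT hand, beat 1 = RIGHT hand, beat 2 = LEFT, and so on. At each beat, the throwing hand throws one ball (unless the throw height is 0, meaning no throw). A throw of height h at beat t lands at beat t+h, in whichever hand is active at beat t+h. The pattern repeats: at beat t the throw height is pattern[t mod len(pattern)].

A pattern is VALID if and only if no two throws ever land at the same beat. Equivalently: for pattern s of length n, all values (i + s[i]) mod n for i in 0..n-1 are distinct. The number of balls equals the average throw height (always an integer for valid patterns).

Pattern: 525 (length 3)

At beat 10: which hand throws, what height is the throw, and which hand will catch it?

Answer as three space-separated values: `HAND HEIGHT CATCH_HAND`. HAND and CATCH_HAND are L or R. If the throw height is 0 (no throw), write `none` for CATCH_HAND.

Beat 10: 10 mod 2 = 0, so hand = L
Throw height = pattern[10 mod 3] = pattern[1] = 2
Lands at beat 10+2=12, 12 mod 2 = 0, so catch hand = L

Answer: L 2 L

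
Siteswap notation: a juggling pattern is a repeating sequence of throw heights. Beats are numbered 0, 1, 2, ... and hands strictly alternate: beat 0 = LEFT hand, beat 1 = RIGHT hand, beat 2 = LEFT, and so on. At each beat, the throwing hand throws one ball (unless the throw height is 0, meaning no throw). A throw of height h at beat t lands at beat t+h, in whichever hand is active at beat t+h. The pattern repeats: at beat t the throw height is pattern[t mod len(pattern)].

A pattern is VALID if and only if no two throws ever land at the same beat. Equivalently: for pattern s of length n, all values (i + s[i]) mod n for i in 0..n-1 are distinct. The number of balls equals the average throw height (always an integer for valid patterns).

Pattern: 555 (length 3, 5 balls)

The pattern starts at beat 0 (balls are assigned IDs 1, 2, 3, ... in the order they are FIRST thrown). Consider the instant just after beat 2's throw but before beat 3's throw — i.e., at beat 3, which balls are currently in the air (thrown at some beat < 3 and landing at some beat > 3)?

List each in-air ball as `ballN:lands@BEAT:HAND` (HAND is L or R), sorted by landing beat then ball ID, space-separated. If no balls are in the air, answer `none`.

Beat 0 (L): throw ball1 h=5 -> lands@5:R; in-air after throw: [b1@5:R]
Beat 1 (R): throw ball2 h=5 -> lands@6:L; in-air after throw: [b1@5:R b2@6:L]
Beat 2 (L): throw ball3 h=5 -> lands@7:R; in-air after throw: [b1@5:R b2@6:L b3@7:R]
Beat 3 (R): throw ball4 h=5 -> lands@8:L; in-air after throw: [b1@5:R b2@6:L b3@7:R b4@8:L]

Answer: ball1:lands@5:R ball2:lands@6:L ball3:lands@7:R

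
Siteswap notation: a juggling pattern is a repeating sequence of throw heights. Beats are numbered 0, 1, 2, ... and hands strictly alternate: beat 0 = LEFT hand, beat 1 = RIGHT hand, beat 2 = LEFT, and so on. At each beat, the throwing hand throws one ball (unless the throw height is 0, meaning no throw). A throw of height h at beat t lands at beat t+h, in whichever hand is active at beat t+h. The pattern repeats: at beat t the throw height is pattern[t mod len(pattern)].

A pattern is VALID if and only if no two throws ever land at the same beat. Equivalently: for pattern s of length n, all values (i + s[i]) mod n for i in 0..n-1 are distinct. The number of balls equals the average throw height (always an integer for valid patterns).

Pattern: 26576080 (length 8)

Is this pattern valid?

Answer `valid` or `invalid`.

i=0: (i + s[i]) mod n = (0 + 2) mod 8 = 2
i=1: (i + s[i]) mod n = (1 + 6) mod 8 = 7
i=2: (i + s[i]) mod n = (2 + 5) mod 8 = 7
i=3: (i + s[i]) mod n = (3 + 7) mod 8 = 2
i=4: (i + s[i]) mod n = (4 + 6) mod 8 = 2
i=5: (i + s[i]) mod n = (5 + 0) mod 8 = 5
i=6: (i + s[i]) mod n = (6 + 8) mod 8 = 6
i=7: (i + s[i]) mod n = (7 + 0) mod 8 = 7
Residues: [2, 7, 7, 2, 2, 5, 6, 7], distinct: False

Answer: invalid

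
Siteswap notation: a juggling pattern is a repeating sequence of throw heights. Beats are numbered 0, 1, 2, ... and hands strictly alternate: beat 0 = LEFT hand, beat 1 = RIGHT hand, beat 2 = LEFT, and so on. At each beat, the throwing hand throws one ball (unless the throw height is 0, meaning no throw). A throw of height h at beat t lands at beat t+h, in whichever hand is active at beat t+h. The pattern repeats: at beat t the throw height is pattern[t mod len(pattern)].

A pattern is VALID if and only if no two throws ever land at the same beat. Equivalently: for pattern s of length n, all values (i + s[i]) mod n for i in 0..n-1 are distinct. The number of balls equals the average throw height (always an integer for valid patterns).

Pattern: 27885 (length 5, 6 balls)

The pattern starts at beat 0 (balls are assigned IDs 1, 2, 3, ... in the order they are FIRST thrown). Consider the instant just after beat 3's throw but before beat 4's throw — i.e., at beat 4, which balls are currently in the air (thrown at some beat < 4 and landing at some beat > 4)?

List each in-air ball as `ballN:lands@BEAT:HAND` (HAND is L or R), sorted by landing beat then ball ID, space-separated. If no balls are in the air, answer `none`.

Answer: ball2:lands@8:L ball1:lands@10:L ball3:lands@11:R

Derivation:
Beat 0 (L): throw ball1 h=2 -> lands@2:L; in-air after throw: [b1@2:L]
Beat 1 (R): throw ball2 h=7 -> lands@8:L; in-air after throw: [b1@2:L b2@8:L]
Beat 2 (L): throw ball1 h=8 -> lands@10:L; in-air after throw: [b2@8:L b1@10:L]
Beat 3 (R): throw ball3 h=8 -> lands@11:R; in-air after throw: [b2@8:L b1@10:L b3@11:R]
Beat 4 (L): throw ball4 h=5 -> lands@9:R; in-air after throw: [b2@8:L b4@9:R b1@10:L b3@11:R]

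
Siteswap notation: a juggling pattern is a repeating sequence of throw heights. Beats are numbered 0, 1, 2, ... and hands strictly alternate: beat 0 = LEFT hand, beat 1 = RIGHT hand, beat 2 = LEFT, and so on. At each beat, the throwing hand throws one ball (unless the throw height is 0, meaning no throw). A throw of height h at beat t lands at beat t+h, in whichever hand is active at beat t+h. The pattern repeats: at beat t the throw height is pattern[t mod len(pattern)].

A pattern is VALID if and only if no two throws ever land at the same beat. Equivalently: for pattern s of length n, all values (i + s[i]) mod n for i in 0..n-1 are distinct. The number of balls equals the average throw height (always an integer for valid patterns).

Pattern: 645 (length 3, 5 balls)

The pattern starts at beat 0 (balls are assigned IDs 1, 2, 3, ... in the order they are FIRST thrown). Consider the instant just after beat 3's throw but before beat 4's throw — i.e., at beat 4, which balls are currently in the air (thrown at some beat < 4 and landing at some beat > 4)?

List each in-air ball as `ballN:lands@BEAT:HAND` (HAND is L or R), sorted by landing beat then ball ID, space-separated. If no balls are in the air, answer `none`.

Beat 0 (L): throw ball1 h=6 -> lands@6:L; in-air after throw: [b1@6:L]
Beat 1 (R): throw ball2 h=4 -> lands@5:R; in-air after throw: [b2@5:R b1@6:L]
Beat 2 (L): throw ball3 h=5 -> lands@7:R; in-air after throw: [b2@5:R b1@6:L b3@7:R]
Beat 3 (R): throw ball4 h=6 -> lands@9:R; in-air after throw: [b2@5:R b1@6:L b3@7:R b4@9:R]
Beat 4 (L): throw ball5 h=4 -> lands@8:L; in-air after throw: [b2@5:R b1@6:L b3@7:R b5@8:L b4@9:R]

Answer: ball2:lands@5:R ball1:lands@6:L ball3:lands@7:R ball4:lands@9:R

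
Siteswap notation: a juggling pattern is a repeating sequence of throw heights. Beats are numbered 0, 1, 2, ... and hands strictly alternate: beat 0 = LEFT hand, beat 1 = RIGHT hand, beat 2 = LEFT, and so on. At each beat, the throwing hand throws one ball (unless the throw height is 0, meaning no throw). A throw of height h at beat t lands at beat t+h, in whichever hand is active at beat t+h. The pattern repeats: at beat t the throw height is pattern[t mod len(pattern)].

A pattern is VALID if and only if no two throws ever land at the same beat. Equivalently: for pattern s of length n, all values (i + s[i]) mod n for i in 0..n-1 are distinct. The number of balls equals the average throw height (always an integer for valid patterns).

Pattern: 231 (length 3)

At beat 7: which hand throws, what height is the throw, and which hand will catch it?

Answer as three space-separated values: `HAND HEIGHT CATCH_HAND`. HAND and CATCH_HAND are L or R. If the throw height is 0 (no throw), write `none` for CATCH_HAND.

Answer: R 3 L

Derivation:
Beat 7: 7 mod 2 = 1, so hand = R
Throw height = pattern[7 mod 3] = pattern[1] = 3
Lands at beat 7+3=10, 10 mod 2 = 0, so catch hand = L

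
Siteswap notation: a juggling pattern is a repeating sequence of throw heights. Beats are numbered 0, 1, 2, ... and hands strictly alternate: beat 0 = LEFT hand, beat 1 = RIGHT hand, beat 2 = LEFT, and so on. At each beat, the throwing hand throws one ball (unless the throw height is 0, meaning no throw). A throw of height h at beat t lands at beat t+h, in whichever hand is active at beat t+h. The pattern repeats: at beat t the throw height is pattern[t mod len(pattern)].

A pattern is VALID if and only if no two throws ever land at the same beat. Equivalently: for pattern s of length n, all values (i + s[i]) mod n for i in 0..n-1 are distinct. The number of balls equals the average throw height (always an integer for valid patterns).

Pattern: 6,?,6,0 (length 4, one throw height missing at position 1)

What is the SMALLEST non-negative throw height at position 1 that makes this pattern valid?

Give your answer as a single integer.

i=0: (0 + 6) mod 4 = 2
i=1: s[i]=? (unknown)
i=2: (2 + 6) mod 4 = 0
i=3: (3 + 0) mod 4 = 3
Known residues: [0, 2, 3]; need a permutation of 0..3, so missing residue r = 1
Need (1 + s) mod 4 = 1; smallest s = (1 - 1) mod 4 = 0

Answer: 0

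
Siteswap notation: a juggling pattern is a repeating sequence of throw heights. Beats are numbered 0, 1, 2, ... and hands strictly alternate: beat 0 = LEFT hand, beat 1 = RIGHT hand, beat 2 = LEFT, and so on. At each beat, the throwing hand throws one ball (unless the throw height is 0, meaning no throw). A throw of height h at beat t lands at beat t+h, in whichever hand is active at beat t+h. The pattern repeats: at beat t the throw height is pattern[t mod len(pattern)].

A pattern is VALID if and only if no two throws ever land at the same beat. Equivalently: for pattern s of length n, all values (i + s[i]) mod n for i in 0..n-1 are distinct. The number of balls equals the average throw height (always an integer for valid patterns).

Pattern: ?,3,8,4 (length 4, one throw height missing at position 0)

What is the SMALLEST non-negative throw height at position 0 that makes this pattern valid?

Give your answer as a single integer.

i=0: s[i]=? (unknown)
i=1: (1 + 3) mod 4 = 0
i=2: (2 + 8) mod 4 = 2
i=3: (3 + 4) mod 4 = 3
Known residues: [0, 2, 3]; need a permutation of 0..3, so missing residue r = 1
Need (0 + s) mod 4 = 1; smallest s = (1 - 0) mod 4 = 1

Answer: 1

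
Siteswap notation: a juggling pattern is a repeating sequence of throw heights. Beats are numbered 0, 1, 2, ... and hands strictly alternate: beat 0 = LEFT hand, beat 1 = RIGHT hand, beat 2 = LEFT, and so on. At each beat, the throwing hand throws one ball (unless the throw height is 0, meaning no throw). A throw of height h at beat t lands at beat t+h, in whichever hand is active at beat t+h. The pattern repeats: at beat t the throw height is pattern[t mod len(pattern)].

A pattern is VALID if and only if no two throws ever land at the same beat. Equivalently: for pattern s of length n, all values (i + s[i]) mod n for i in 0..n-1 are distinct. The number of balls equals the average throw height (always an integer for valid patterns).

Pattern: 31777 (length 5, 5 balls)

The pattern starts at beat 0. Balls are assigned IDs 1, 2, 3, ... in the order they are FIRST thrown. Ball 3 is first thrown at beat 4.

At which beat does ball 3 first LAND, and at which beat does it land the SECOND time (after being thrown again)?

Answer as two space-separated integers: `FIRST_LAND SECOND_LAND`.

Answer: 11 12

Derivation:
Beat 0 (L): throw ball1 h=3 -> lands@3:R; in-air after throw: [b1@3:R]
Beat 1 (R): throw ball2 h=1 -> lands@2:L; in-air after throw: [b2@2:L b1@3:R]
Beat 2 (L): throw ball2 h=7 -> lands@9:R; in-air after throw: [b1@3:R b2@9:R]
Beat 3 (R): throw ball1 h=7 -> lands@10:L; in-air after throw: [b2@9:R b1@10:L]
Beat 4 (L): throw ball3 h=7 -> lands@11:R; in-air after throw: [b2@9:R b1@10:L b3@11:R]
Beat 5 (R): throw ball4 h=3 -> lands@8:L; in-air after throw: [b4@8:L b2@9:R b1@10:L b3@11:R]
Beat 6 (L): throw ball5 h=1 -> lands@7:R; in-air after throw: [b5@7:R b4@8:L b2@9:R b1@10:L b3@11:R]
Beat 7 (R): throw ball5 h=7 -> lands@14:L; in-air after throw: [b4@8:L b2@9:R b1@10:L b3@11:R b5@14:L]
Beat 8 (L): throw ball4 h=7 -> lands@15:R; in-air after throw: [b2@9:R b1@10:L b3@11:R b5@14:L b4@15:R]
Beat 9 (R): throw ball2 h=7 -> lands@16:L; in-air after throw: [b1@10:L b3@11:R b5@14:L b4@15:R b2@16:L]
Beat 10 (L): throw ball1 h=3 -> lands@13:R; in-air after throw: [b3@11:R b1@13:R b5@14:L b4@15:R b2@16:L]
Beat 11 (R): throw ball3 h=1 -> lands@12:L; in-air after throw: [b3@12:L b1@13:R b5@14:L b4@15:R b2@16:L]
Beat 12 (L): throw ball3 h=7 -> lands@19:R; in-air after throw: [b1@13:R b5@14:L b4@15:R b2@16:L b3@19:R]
Ball 3: thrown@4 h=7 -> first land @11; rethrown@11 h=1 -> second land @12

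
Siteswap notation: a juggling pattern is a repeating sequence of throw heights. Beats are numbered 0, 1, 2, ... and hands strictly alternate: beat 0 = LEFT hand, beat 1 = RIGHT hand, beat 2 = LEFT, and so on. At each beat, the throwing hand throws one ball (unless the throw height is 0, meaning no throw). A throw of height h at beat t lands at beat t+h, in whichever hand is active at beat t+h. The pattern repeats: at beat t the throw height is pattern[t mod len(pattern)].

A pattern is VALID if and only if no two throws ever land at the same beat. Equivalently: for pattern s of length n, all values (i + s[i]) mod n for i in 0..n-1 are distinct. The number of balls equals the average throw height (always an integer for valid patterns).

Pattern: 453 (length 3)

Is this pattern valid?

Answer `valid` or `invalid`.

i=0: (i + s[i]) mod n = (0 + 4) mod 3 = 1
i=1: (i + s[i]) mod n = (1 + 5) mod 3 = 0
i=2: (i + s[i]) mod n = (2 + 3) mod 3 = 2
Residues: [1, 0, 2], distinct: True

Answer: valid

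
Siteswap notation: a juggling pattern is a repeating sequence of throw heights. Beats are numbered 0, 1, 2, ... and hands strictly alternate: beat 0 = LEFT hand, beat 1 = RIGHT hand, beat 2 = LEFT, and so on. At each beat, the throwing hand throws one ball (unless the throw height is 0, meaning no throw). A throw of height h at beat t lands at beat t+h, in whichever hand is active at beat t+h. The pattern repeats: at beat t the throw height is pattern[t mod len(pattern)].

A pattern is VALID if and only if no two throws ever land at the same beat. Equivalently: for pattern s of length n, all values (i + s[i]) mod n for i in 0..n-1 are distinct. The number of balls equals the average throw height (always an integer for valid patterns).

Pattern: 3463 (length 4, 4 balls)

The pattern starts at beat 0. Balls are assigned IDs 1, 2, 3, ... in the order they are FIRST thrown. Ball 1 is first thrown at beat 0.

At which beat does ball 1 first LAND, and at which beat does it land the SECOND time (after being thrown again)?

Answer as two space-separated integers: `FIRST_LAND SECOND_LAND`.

Beat 0 (L): throw ball1 h=3 -> lands@3:R; in-air after throw: [b1@3:R]
Beat 1 (R): throw ball2 h=4 -> lands@5:R; in-air after throw: [b1@3:R b2@5:R]
Beat 2 (L): throw ball3 h=6 -> lands@8:L; in-air after throw: [b1@3:R b2@5:R b3@8:L]
Beat 3 (R): throw ball1 h=3 -> lands@6:L; in-air after throw: [b2@5:R b1@6:L b3@8:L]
Beat 4 (L): throw ball4 h=3 -> lands@7:R; in-air after throw: [b2@5:R b1@6:L b4@7:R b3@8:L]
Beat 5 (R): throw ball2 h=4 -> lands@9:R; in-air after throw: [b1@6:L b4@7:R b3@8:L b2@9:R]
Beat 6 (L): throw ball1 h=6 -> lands@12:L; in-air after throw: [b4@7:R b3@8:L b2@9:R b1@12:L]
Ball 1: thrown@0 h=3 -> first land @3; rethrown@3 h=3 -> second land @6

Answer: 3 6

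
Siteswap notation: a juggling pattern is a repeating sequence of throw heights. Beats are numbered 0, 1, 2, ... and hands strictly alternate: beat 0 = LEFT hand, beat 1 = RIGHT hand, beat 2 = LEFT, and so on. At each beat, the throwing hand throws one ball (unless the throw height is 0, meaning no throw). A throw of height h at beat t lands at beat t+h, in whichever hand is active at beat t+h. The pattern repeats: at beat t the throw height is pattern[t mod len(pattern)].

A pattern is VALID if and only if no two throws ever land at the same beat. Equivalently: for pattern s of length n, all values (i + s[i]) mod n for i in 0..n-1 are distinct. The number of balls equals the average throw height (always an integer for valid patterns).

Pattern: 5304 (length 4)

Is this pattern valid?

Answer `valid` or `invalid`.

Answer: valid

Derivation:
i=0: (i + s[i]) mod n = (0 + 5) mod 4 = 1
i=1: (i + s[i]) mod n = (1 + 3) mod 4 = 0
i=2: (i + s[i]) mod n = (2 + 0) mod 4 = 2
i=3: (i + s[i]) mod n = (3 + 4) mod 4 = 3
Residues: [1, 0, 2, 3], distinct: True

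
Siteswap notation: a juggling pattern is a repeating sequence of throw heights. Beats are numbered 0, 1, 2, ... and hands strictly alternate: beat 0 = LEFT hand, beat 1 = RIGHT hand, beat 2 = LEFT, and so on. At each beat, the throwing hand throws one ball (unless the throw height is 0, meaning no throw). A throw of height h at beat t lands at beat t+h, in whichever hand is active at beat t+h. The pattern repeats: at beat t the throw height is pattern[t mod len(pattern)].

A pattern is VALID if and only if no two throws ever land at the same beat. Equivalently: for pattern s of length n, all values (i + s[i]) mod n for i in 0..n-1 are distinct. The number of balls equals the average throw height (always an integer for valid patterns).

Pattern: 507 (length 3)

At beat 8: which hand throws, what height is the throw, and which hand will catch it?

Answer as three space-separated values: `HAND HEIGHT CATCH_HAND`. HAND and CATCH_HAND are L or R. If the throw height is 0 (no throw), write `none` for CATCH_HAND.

Beat 8: 8 mod 2 = 0, so hand = L
Throw height = pattern[8 mod 3] = pattern[2] = 7
Lands at beat 8+7=15, 15 mod 2 = 1, so catch hand = R

Answer: L 7 R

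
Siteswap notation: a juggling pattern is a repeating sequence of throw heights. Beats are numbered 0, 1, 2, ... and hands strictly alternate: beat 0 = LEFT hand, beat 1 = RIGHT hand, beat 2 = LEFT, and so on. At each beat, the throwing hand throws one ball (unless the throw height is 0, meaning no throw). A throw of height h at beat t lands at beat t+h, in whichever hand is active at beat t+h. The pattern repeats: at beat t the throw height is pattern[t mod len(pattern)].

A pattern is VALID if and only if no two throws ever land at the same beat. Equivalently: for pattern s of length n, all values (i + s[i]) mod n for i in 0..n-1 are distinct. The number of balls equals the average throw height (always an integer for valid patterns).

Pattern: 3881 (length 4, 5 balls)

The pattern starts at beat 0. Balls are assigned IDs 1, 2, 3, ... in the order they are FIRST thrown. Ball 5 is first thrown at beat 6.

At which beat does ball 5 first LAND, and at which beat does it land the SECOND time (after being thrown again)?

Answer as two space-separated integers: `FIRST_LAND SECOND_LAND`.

Answer: 14 22

Derivation:
Beat 0 (L): throw ball1 h=3 -> lands@3:R; in-air after throw: [b1@3:R]
Beat 1 (R): throw ball2 h=8 -> lands@9:R; in-air after throw: [b1@3:R b2@9:R]
Beat 2 (L): throw ball3 h=8 -> lands@10:L; in-air after throw: [b1@3:R b2@9:R b3@10:L]
Beat 3 (R): throw ball1 h=1 -> lands@4:L; in-air after throw: [b1@4:L b2@9:R b3@10:L]
Beat 4 (L): throw ball1 h=3 -> lands@7:R; in-air after throw: [b1@7:R b2@9:R b3@10:L]
Beat 5 (R): throw ball4 h=8 -> lands@13:R; in-air after throw: [b1@7:R b2@9:R b3@10:L b4@13:R]
Beat 6 (L): throw ball5 h=8 -> lands@14:L; in-air after throw: [b1@7:R b2@9:R b3@10:L b4@13:R b5@14:L]
Beat 7 (R): throw ball1 h=1 -> lands@8:L; in-air after throw: [b1@8:L b2@9:R b3@10:L b4@13:R b5@14:L]
Beat 8 (L): throw ball1 h=3 -> lands@11:R; in-air after throw: [b2@9:R b3@10:L b1@11:R b4@13:R b5@14:L]
Beat 9 (R): throw ball2 h=8 -> lands@17:R; in-air after throw: [b3@10:L b1@11:R b4@13:R b5@14:L b2@17:R]
Beat 10 (L): throw ball3 h=8 -> lands@18:L; in-air after throw: [b1@11:R b4@13:R b5@14:L b2@17:R b3@18:L]
Beat 11 (R): throw ball1 h=1 -> lands@12:L; in-air after throw: [b1@12:L b4@13:R b5@14:L b2@17:R b3@18:L]
Beat 12 (L): throw ball1 h=3 -> lands@15:R; in-air after throw: [b4@13:R b5@14:L b1@15:R b2@17:R b3@18:L]
Beat 13 (R): throw ball4 h=8 -> lands@21:R; in-air after throw: [b5@14:L b1@15:R b2@17:R b3@18:L b4@21:R]
Beat 14 (L): throw ball5 h=8 -> lands@22:L; in-air after throw: [b1@15:R b2@17:R b3@18:L b4@21:R b5@22:L]
Beat 15 (R): throw ball1 h=1 -> lands@16:L; in-air after throw: [b1@16:L b2@17:R b3@18:L b4@21:R b5@22:L]
Beat 16 (L): throw ball1 h=3 -> lands@19:R; in-air after throw: [b2@17:R b3@18:L b1@19:R b4@21:R b5@22:L]
Beat 17 (R): throw ball2 h=8 -> lands@25:R; in-air after throw: [b3@18:L b1@19:R b4@21:R b5@22:L b2@25:R]
Beat 18 (L): throw ball3 h=8 -> lands@26:L; in-air after throw: [b1@19:R b4@21:R b5@22:L b2@25:R b3@26:L]
Beat 19 (R): throw ball1 h=1 -> lands@20:L; in-air after throw: [b1@20:L b4@21:R b5@22:L b2@25:R b3@26:L]
Beat 20 (L): throw ball1 h=3 -> lands@23:R; in-air after throw: [b4@21:R b5@22:L b1@23:R b2@25:R b3@26:L]
Beat 21 (R): throw ball4 h=8 -> lands@29:R; in-air after throw: [b5@22:L b1@23:R b2@25:R b3@26:L b4@29:R]
Beat 22 (L): throw ball5 h=8 -> lands@30:L; in-air after throw: [b1@23:R b2@25:R b3@26:L b4@29:R b5@30:L]
Ball 5: thrown@6 h=8 -> first land @14; rethrown@14 h=8 -> second land @22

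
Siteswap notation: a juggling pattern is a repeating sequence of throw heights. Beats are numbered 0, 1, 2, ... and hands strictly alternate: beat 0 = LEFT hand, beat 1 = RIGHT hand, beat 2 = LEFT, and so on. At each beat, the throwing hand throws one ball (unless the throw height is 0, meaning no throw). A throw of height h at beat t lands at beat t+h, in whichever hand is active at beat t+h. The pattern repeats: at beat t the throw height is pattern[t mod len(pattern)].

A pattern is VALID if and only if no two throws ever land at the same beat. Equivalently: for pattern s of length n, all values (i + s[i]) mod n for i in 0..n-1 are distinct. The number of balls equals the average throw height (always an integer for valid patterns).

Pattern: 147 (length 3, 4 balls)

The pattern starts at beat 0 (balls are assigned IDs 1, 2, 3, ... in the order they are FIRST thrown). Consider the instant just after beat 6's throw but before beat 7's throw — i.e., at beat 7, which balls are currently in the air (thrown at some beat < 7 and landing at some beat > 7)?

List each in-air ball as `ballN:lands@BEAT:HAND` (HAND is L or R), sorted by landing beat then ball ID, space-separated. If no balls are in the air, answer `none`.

Answer: ball3:lands@8:L ball2:lands@9:R ball1:lands@12:L

Derivation:
Beat 0 (L): throw ball1 h=1 -> lands@1:R; in-air after throw: [b1@1:R]
Beat 1 (R): throw ball1 h=4 -> lands@5:R; in-air after throw: [b1@5:R]
Beat 2 (L): throw ball2 h=7 -> lands@9:R; in-air after throw: [b1@5:R b2@9:R]
Beat 3 (R): throw ball3 h=1 -> lands@4:L; in-air after throw: [b3@4:L b1@5:R b2@9:R]
Beat 4 (L): throw ball3 h=4 -> lands@8:L; in-air after throw: [b1@5:R b3@8:L b2@9:R]
Beat 5 (R): throw ball1 h=7 -> lands@12:L; in-air after throw: [b3@8:L b2@9:R b1@12:L]
Beat 6 (L): throw ball4 h=1 -> lands@7:R; in-air after throw: [b4@7:R b3@8:L b2@9:R b1@12:L]
Beat 7 (R): throw ball4 h=4 -> lands@11:R; in-air after throw: [b3@8:L b2@9:R b4@11:R b1@12:L]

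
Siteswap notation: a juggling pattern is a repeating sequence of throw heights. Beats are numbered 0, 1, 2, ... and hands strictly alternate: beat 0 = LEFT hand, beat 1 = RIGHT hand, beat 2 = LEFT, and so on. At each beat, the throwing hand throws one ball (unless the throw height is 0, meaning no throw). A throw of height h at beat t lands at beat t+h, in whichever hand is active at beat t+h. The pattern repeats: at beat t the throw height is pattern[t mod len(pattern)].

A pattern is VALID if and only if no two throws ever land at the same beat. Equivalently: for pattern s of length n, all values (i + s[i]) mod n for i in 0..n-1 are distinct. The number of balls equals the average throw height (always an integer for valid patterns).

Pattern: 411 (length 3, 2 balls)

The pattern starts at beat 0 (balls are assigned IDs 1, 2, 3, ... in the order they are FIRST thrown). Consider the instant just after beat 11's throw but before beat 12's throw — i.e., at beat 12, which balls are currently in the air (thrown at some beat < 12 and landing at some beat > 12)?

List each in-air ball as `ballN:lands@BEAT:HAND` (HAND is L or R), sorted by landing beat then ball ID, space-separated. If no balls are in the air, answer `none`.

Answer: ball2:lands@13:R

Derivation:
Beat 0 (L): throw ball1 h=4 -> lands@4:L; in-air after throw: [b1@4:L]
Beat 1 (R): throw ball2 h=1 -> lands@2:L; in-air after throw: [b2@2:L b1@4:L]
Beat 2 (L): throw ball2 h=1 -> lands@3:R; in-air after throw: [b2@3:R b1@4:L]
Beat 3 (R): throw ball2 h=4 -> lands@7:R; in-air after throw: [b1@4:L b2@7:R]
Beat 4 (L): throw ball1 h=1 -> lands@5:R; in-air after throw: [b1@5:R b2@7:R]
Beat 5 (R): throw ball1 h=1 -> lands@6:L; in-air after throw: [b1@6:L b2@7:R]
Beat 6 (L): throw ball1 h=4 -> lands@10:L; in-air after throw: [b2@7:R b1@10:L]
Beat 7 (R): throw ball2 h=1 -> lands@8:L; in-air after throw: [b2@8:L b1@10:L]
Beat 8 (L): throw ball2 h=1 -> lands@9:R; in-air after throw: [b2@9:R b1@10:L]
Beat 9 (R): throw ball2 h=4 -> lands@13:R; in-air after throw: [b1@10:L b2@13:R]
Beat 10 (L): throw ball1 h=1 -> lands@11:R; in-air after throw: [b1@11:R b2@13:R]
Beat 11 (R): throw ball1 h=1 -> lands@12:L; in-air after throw: [b1@12:L b2@13:R]
Beat 12 (L): throw ball1 h=4 -> lands@16:L; in-air after throw: [b2@13:R b1@16:L]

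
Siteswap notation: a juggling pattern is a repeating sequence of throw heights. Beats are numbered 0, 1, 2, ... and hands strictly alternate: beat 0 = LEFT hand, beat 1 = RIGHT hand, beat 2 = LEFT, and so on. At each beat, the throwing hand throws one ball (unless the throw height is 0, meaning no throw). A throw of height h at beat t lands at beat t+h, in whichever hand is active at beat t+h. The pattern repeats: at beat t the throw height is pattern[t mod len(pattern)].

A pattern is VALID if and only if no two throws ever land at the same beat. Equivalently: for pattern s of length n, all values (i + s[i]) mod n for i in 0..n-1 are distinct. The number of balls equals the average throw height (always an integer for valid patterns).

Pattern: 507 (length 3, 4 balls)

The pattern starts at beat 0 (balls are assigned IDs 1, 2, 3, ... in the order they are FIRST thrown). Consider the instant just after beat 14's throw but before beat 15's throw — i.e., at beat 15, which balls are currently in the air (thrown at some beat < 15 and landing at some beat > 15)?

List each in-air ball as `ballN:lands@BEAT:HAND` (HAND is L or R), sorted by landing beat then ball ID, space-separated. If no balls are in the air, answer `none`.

Beat 0 (L): throw ball1 h=5 -> lands@5:R; in-air after throw: [b1@5:R]
Beat 2 (L): throw ball2 h=7 -> lands@9:R; in-air after throw: [b1@5:R b2@9:R]
Beat 3 (R): throw ball3 h=5 -> lands@8:L; in-air after throw: [b1@5:R b3@8:L b2@9:R]
Beat 5 (R): throw ball1 h=7 -> lands@12:L; in-air after throw: [b3@8:L b2@9:R b1@12:L]
Beat 6 (L): throw ball4 h=5 -> lands@11:R; in-air after throw: [b3@8:L b2@9:R b4@11:R b1@12:L]
Beat 8 (L): throw ball3 h=7 -> lands@15:R; in-air after throw: [b2@9:R b4@11:R b1@12:L b3@15:R]
Beat 9 (R): throw ball2 h=5 -> lands@14:L; in-air after throw: [b4@11:R b1@12:L b2@14:L b3@15:R]
Beat 11 (R): throw ball4 h=7 -> lands@18:L; in-air after throw: [b1@12:L b2@14:L b3@15:R b4@18:L]
Beat 12 (L): throw ball1 h=5 -> lands@17:R; in-air after throw: [b2@14:L b3@15:R b1@17:R b4@18:L]
Beat 14 (L): throw ball2 h=7 -> lands@21:R; in-air after throw: [b3@15:R b1@17:R b4@18:L b2@21:R]
Beat 15 (R): throw ball3 h=5 -> lands@20:L; in-air after throw: [b1@17:R b4@18:L b3@20:L b2@21:R]

Answer: ball1:lands@17:R ball4:lands@18:L ball2:lands@21:R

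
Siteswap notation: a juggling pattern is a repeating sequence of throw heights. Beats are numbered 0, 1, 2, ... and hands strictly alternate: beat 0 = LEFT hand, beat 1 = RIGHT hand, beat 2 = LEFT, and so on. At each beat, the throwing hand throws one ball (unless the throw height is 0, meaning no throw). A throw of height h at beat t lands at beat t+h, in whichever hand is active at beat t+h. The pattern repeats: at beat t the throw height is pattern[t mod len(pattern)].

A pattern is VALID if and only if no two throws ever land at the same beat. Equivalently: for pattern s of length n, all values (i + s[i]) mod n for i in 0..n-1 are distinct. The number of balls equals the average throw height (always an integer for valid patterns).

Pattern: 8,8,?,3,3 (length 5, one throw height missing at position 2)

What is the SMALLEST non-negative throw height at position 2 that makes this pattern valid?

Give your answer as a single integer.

i=0: (0 + 8) mod 5 = 3
i=1: (1 + 8) mod 5 = 4
i=2: s[i]=? (unknown)
i=3: (3 + 3) mod 5 = 1
i=4: (4 + 3) mod 5 = 2
Known residues: [1, 2, 3, 4]; need a permutation of 0..4, so missing residue r = 0
Need (2 + s) mod 5 = 0; smallest s = (0 - 2) mod 5 = 3

Answer: 3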